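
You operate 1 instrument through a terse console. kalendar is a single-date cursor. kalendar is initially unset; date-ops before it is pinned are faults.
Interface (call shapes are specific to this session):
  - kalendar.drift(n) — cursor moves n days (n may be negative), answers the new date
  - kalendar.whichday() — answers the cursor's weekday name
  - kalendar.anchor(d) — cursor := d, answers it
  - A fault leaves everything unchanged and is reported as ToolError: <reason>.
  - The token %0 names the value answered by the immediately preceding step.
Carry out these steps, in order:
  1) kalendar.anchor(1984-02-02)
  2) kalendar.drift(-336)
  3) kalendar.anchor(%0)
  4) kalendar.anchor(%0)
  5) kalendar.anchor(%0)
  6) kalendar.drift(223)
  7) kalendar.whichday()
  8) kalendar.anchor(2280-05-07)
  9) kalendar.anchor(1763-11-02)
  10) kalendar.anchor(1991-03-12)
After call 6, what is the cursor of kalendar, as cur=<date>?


Answer: cur=1983-10-12

Derivation:
$ kalendar.anchor d=1984-02-02
= 1984-02-02
$ kalendar.drift n=-336
= 1983-03-03
$ kalendar.anchor d=%0
= 1983-03-03
$ kalendar.anchor d=%0
= 1983-03-03
$ kalendar.anchor d=%0
= 1983-03-03
$ kalendar.drift n=223
= 1983-10-12
$ kalendar.whichday
= Wednesday
$ kalendar.anchor d=2280-05-07
= 2280-05-07
$ kalendar.anchor d=1763-11-02
= 1763-11-02
$ kalendar.anchor d=1991-03-12
= 1991-03-12


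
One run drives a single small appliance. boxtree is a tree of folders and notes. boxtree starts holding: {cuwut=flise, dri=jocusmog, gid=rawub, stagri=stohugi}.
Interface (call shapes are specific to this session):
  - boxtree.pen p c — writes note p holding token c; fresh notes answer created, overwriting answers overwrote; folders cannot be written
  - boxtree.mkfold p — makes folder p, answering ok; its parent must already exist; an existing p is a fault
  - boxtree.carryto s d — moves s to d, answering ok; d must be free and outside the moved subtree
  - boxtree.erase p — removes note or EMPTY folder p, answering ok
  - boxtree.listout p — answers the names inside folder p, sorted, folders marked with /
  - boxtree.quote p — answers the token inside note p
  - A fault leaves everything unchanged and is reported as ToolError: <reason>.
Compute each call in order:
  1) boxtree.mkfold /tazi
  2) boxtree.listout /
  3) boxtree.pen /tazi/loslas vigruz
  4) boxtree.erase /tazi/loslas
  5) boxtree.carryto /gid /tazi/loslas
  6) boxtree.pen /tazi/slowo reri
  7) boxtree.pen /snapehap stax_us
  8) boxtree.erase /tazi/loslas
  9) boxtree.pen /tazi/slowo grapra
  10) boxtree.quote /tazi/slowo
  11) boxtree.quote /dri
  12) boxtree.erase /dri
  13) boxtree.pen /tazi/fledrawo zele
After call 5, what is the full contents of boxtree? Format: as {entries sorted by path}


Answer: {cuwut=flise, dri=jocusmog, stagri=stohugi, tazi/, tazi/loslas=rawub}

Derivation:
# boxtree.mkfold(p: /tazi) : ok
# boxtree.listout(p: /) : [cuwut, dri, gid, stagri, tazi/]
# boxtree.pen(p: /tazi/loslas, c: vigruz) : created
# boxtree.erase(p: /tazi/loslas) : ok
# boxtree.carryto(s: /gid, d: /tazi/loslas) : ok
# boxtree.pen(p: /tazi/slowo, c: reri) : created
# boxtree.pen(p: /snapehap, c: stax_us) : created
# boxtree.erase(p: /tazi/loslas) : ok
# boxtree.pen(p: /tazi/slowo, c: grapra) : overwrote
# boxtree.quote(p: /tazi/slowo) : grapra
# boxtree.quote(p: /dri) : jocusmog
# boxtree.erase(p: /dri) : ok
# boxtree.pen(p: /tazi/fledrawo, c: zele) : created


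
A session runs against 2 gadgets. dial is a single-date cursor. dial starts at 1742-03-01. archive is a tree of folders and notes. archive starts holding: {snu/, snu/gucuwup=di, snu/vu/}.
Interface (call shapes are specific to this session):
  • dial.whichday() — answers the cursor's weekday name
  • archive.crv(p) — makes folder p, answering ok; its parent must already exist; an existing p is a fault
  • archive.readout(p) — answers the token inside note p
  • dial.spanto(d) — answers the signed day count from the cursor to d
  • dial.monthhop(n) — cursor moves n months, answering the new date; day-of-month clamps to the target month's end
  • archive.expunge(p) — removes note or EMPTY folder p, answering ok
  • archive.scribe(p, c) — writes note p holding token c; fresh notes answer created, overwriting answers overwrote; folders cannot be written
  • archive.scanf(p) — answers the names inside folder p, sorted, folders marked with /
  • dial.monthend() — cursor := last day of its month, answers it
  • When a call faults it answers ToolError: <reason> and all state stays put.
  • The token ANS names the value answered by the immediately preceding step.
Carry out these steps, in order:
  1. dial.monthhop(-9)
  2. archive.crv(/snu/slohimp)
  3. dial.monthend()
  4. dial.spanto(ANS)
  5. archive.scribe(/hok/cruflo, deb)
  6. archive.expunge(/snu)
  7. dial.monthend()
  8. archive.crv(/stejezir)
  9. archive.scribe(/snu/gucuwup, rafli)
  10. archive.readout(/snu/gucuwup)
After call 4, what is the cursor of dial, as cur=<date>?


Answer: cur=1741-06-30

Derivation:
Calling dial.monthhop on n: -9, which returns 1741-06-01.
Invoking archive.crv on p: /snu/slohimp, giving ok.
Invoking dial.monthend(), yielding 1741-06-30.
Invoking dial.spanto on d: ANS, which returns 0.
Then archive.scribe on p: /hok/cruflo, c: deb, which returns ToolError: no parent.
Calling archive.expunge on p: /snu, giving ToolError: not empty.
I invoke dial.monthend, and see 1741-06-30.
I run archive.crv on p: /stejezir: ok.
I use archive.scribe on p: /snu/gucuwup, c: rafli: overwrote.
Then archive.readout on p: /snu/gucuwup, and observe rafli.


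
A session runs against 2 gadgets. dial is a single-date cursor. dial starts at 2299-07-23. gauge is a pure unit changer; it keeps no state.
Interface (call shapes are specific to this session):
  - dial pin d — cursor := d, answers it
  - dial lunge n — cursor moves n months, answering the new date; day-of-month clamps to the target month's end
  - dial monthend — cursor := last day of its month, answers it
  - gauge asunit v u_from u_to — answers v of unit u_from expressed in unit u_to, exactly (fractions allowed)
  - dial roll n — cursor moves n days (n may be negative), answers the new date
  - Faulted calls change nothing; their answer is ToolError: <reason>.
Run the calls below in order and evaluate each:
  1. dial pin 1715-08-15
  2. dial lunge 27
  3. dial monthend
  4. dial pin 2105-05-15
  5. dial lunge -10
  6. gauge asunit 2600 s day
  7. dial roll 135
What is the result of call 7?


> dial pin d='1715-08-15'
  1715-08-15
> dial lunge n='27'
  1717-11-15
> dial monthend
  1717-11-30
> dial pin d='2105-05-15'
  2105-05-15
> dial lunge n='-10'
  2104-07-15
> gauge asunit v='2600' u_from='s' u_to='day'
  13/432
> dial roll n='135'
  2104-11-27

Answer: 2104-11-27


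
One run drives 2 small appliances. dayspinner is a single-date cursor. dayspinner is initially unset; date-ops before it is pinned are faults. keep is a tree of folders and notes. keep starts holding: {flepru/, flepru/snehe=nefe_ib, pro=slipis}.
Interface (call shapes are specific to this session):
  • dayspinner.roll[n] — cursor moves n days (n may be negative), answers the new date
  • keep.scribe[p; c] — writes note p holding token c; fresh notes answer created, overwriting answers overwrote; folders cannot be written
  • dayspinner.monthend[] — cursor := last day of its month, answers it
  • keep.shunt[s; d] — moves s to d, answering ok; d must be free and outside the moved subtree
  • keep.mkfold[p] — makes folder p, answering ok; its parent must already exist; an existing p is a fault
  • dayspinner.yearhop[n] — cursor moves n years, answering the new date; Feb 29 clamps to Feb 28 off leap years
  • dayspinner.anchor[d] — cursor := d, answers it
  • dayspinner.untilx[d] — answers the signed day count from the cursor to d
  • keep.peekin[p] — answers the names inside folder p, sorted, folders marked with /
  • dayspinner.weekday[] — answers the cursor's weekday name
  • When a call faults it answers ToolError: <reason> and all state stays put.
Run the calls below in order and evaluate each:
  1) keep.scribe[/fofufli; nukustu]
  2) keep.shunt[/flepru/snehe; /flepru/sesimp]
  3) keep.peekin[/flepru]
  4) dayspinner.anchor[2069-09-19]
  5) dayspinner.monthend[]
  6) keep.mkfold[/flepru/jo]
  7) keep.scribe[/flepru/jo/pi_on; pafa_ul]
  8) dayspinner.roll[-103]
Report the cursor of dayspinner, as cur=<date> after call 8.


;; 1. keep.scribe(/fofufli, nukustu) == created
;; 2. keep.shunt(/flepru/snehe, /flepru/sesimp) == ok
;; 3. keep.peekin(/flepru) == [sesimp]
;; 4. dayspinner.anchor(2069-09-19) == 2069-09-19
;; 5. dayspinner.monthend() == 2069-09-30
;; 6. keep.mkfold(/flepru/jo) == ok
;; 7. keep.scribe(/flepru/jo/pi_on, pafa_ul) == created
;; 8. dayspinner.roll(-103) == 2069-06-19

Answer: cur=2069-06-19


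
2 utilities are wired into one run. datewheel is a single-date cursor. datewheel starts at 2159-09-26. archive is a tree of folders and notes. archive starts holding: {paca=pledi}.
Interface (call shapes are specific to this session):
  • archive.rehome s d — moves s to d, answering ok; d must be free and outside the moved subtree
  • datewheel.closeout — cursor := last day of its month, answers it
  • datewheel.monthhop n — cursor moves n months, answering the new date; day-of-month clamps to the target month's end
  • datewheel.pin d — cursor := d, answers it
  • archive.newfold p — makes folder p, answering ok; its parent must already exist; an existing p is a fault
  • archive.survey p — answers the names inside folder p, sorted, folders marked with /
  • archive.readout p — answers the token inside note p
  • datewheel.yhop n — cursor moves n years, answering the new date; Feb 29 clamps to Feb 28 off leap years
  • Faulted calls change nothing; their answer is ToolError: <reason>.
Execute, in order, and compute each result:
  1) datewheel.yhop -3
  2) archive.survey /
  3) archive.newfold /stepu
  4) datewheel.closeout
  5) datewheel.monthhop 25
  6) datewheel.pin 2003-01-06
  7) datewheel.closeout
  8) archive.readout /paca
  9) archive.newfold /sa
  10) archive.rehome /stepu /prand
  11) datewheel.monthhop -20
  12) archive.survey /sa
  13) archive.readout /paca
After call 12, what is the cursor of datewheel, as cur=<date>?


Answer: cur=2001-05-31

Derivation:
>>> yhop n→-3
[out] 2156-09-26
>>> survey p→/
[out] [paca]
>>> newfold p→/stepu
[out] ok
>>> closeout
[out] 2156-09-30
>>> monthhop n→25
[out] 2158-10-30
>>> pin d→2003-01-06
[out] 2003-01-06
>>> closeout
[out] 2003-01-31
>>> readout p→/paca
[out] pledi
>>> newfold p→/sa
[out] ok
>>> rehome s→/stepu d→/prand
[out] ok
>>> monthhop n→-20
[out] 2001-05-31
>>> survey p→/sa
[out] []
>>> readout p→/paca
[out] pledi


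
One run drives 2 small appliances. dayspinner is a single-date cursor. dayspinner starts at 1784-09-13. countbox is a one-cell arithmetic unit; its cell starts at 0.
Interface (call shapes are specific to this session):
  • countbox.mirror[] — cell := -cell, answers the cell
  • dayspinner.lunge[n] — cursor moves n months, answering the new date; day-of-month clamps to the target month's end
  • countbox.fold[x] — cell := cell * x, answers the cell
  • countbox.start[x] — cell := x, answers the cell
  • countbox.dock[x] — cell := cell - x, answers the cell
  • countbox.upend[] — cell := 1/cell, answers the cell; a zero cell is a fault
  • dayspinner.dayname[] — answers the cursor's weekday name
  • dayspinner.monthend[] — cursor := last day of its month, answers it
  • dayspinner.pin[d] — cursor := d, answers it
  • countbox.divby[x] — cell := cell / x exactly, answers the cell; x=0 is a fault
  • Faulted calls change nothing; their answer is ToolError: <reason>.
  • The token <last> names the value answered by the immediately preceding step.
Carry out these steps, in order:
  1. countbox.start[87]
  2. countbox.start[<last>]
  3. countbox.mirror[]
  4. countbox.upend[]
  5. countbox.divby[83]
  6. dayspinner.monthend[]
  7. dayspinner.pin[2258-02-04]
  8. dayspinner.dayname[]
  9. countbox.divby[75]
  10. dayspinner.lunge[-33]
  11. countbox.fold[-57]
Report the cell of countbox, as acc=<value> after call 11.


Answer: acc=19/180525

Derivation:
I use countbox.start with x=87: 87.
Then countbox.start with x=<last>, and observe 87.
Now I run countbox.mirror(), → -87.
Calling countbox.upend(): -1/87.
Then countbox.divby with x=83, and see -1/7221.
Now I run dayspinner.monthend(), and see 1784-09-30.
I try dayspinner.pin with d=2258-02-04, which returns 2258-02-04.
Using dayspinner.dayname, which returns Thursday.
Invoking countbox.divby with x=75, yielding -1/541575.
Next I call dayspinner.lunge with n=-33, and observe 2255-05-04.
I call countbox.fold with x=-57, giving 19/180525.


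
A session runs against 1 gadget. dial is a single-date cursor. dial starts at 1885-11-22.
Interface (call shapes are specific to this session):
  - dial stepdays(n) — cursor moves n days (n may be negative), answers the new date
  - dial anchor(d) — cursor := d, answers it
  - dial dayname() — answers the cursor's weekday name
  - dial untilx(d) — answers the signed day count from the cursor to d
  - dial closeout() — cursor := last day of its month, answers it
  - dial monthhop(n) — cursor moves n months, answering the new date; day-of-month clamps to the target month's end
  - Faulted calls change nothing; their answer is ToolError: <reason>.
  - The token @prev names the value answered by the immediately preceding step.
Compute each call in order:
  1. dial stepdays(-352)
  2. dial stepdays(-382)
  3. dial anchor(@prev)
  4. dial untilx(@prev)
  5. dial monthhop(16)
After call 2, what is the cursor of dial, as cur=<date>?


Calling dial stepdays(n: -352): 1884-12-05.
Using dial stepdays(n: -382), giving 1883-11-19.
Calling dial anchor(d: @prev), and get 1883-11-19.
I use dial untilx(d: @prev), and observe 0.
I call dial monthhop(n: 16), — result: 1885-03-19.

Answer: cur=1883-11-19


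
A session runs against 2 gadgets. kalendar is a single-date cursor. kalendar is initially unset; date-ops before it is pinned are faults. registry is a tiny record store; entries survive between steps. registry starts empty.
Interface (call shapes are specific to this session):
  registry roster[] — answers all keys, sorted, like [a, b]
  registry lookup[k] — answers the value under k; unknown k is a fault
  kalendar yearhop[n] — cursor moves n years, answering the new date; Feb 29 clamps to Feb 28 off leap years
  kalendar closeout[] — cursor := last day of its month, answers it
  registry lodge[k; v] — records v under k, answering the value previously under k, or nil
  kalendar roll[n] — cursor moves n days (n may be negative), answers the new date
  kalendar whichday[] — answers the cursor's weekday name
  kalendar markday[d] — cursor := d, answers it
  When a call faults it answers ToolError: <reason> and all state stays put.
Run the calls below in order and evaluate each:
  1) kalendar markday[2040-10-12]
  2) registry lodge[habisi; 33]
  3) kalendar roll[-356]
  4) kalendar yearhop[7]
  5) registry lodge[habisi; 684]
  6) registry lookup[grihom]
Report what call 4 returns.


Calling kalendar markday with 2040-10-12, and see 2040-10-12.
I try registry lodge with habisi, 33: nil.
I invoke kalendar roll with -356, → 2039-10-22.
I try kalendar yearhop with 7, — result: 2046-10-22.
Using registry lodge with habisi, 684, and see 33.
Then registry lookup with grihom, giving ToolError: no such key grihom.

Answer: 2046-10-22


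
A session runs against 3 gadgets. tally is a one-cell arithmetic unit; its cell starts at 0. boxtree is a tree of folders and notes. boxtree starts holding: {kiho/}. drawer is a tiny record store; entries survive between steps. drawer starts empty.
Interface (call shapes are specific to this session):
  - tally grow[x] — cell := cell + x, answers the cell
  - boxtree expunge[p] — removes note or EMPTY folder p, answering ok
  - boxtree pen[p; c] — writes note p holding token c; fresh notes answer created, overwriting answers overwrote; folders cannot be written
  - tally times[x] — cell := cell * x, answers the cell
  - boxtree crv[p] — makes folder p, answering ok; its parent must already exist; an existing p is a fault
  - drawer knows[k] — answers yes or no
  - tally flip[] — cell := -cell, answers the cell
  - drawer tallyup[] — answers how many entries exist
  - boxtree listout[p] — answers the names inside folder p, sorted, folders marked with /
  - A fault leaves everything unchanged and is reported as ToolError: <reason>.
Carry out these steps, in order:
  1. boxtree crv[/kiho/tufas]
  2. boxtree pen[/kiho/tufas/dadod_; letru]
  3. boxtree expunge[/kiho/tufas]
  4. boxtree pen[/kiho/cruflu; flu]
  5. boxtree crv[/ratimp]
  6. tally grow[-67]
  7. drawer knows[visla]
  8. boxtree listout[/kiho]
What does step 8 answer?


Answer: [cruflu, tufas/]

Derivation:
>>> boxtree crv p→/kiho/tufas
= ok
>>> boxtree pen p→/kiho/tufas/dadod_ c→letru
= created
>>> boxtree expunge p→/kiho/tufas
= ToolError: not empty
>>> boxtree pen p→/kiho/cruflu c→flu
= created
>>> boxtree crv p→/ratimp
= ok
>>> tally grow x→-67
= -67
>>> drawer knows k→visla
= no
>>> boxtree listout p→/kiho
= [cruflu, tufas/]


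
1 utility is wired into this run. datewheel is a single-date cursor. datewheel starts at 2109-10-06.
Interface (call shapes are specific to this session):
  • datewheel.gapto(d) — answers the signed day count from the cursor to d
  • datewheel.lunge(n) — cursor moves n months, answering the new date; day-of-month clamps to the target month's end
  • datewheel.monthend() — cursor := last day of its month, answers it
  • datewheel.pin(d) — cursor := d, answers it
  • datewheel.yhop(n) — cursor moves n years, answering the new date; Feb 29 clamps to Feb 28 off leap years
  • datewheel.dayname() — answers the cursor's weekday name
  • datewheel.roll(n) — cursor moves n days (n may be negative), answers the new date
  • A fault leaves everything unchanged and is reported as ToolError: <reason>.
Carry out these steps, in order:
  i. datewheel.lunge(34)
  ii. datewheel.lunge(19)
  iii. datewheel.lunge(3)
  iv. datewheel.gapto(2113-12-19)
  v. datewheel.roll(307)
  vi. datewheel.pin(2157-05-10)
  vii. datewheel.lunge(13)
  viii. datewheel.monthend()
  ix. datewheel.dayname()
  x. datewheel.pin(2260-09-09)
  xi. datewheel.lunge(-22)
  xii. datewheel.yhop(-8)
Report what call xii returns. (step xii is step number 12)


Answer: 2250-11-09

Derivation:
→ lunge(n='34')
← 2112-08-06
→ lunge(n='19')
← 2114-03-06
→ lunge(n='3')
← 2114-06-06
→ gapto(d='2113-12-19')
← -169
→ roll(n='307')
← 2115-04-09
→ pin(d='2157-05-10')
← 2157-05-10
→ lunge(n='13')
← 2158-06-10
→ monthend()
← 2158-06-30
→ dayname()
← Friday
→ pin(d='2260-09-09')
← 2260-09-09
→ lunge(n='-22')
← 2258-11-09
→ yhop(n='-8')
← 2250-11-09


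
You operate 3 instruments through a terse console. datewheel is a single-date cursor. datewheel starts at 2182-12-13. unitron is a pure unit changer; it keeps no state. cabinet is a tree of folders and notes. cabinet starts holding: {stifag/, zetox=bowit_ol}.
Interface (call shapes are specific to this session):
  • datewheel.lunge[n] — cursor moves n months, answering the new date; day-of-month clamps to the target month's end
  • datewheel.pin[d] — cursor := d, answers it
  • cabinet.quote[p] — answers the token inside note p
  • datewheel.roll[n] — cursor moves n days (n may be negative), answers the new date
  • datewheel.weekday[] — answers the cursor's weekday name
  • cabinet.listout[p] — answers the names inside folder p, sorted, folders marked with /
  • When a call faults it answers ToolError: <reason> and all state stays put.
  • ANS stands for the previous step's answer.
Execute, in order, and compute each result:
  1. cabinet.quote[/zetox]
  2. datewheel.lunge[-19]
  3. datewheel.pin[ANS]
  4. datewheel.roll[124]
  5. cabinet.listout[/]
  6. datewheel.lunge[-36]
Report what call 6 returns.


Answer: 2178-09-14

Derivation:
Do: quote[p='/zetox']
See: bowit_ol
Do: lunge[n='-19']
See: 2181-05-13
Do: pin[d='ANS']
See: 2181-05-13
Do: roll[n='124']
See: 2181-09-14
Do: listout[p='/']
See: [stifag/, zetox]
Do: lunge[n='-36']
See: 2178-09-14


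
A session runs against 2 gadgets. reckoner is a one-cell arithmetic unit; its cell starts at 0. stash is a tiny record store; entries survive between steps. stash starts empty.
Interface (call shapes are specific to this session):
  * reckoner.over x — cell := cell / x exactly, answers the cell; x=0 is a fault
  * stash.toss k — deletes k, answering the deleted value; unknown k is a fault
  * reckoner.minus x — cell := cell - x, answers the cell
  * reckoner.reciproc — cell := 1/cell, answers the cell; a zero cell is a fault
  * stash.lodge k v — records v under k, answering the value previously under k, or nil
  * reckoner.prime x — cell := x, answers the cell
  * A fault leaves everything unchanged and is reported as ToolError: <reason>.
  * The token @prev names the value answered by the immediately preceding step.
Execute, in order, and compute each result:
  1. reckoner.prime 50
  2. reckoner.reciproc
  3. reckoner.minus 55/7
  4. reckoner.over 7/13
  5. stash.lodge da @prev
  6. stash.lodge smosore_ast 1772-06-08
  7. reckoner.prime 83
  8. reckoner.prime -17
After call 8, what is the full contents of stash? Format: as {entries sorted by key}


! 1. prime(x=50) => 50
! 2. reciproc() => 1/50
! 3. minus(x=55/7) => -2743/350
! 4. over(x=7/13) => -35659/2450
! 5. lodge(k=da, v=@prev) => nil
! 6. lodge(k=smosore_ast, v=1772-06-08) => nil
! 7. prime(x=83) => 83
! 8. prime(x=-17) => -17

Answer: {da=-35659/2450, smosore_ast=1772-06-08}


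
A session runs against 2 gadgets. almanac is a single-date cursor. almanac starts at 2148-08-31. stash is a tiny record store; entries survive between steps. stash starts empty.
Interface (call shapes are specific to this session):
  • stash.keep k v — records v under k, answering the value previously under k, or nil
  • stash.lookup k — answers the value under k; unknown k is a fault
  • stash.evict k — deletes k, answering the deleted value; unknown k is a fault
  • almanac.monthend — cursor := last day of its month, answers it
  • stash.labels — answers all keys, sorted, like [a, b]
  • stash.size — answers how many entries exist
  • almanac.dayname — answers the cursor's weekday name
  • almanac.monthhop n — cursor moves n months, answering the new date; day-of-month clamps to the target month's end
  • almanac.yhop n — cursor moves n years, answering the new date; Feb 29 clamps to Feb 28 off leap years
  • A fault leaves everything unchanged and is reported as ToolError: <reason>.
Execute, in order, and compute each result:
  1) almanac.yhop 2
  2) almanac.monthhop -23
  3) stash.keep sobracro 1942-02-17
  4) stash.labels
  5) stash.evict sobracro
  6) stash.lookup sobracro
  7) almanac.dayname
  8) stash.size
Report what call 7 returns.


→ almanac.yhop(n: 2)
← 2150-08-31
→ almanac.monthhop(n: -23)
← 2148-09-30
→ stash.keep(k: sobracro, v: 1942-02-17)
← nil
→ stash.labels()
← [sobracro]
→ stash.evict(k: sobracro)
← 1942-02-17
→ stash.lookup(k: sobracro)
← ToolError: no such key sobracro
→ almanac.dayname()
← Monday
→ stash.size()
← 0

Answer: Monday


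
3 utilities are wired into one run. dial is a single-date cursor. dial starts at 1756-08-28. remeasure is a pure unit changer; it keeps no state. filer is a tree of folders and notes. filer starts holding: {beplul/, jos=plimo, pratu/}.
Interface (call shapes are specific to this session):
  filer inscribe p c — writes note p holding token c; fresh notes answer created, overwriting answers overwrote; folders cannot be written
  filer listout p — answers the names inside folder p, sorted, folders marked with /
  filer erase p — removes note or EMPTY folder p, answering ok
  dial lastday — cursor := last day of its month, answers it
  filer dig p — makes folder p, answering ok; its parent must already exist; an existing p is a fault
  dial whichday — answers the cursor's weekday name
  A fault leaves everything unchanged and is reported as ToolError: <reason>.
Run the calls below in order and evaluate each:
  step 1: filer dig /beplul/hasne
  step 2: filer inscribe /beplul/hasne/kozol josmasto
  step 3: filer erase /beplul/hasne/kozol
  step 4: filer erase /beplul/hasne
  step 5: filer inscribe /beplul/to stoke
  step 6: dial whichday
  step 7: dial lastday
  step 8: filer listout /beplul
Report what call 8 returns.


Calling filer dig(p: /beplul/hasne), and get ok.
I call filer inscribe(p: /beplul/hasne/kozol, c: josmasto), yielding created.
Using filer erase(p: /beplul/hasne/kozol), which returns ok.
I try filer erase(p: /beplul/hasne), giving ok.
I call filer inscribe(p: /beplul/to, c: stoke), and see created.
I run dial whichday, which returns Saturday.
Then dial lastday, yielding 1756-08-31.
Then filer listout(p: /beplul), and see [to].

Answer: [to]


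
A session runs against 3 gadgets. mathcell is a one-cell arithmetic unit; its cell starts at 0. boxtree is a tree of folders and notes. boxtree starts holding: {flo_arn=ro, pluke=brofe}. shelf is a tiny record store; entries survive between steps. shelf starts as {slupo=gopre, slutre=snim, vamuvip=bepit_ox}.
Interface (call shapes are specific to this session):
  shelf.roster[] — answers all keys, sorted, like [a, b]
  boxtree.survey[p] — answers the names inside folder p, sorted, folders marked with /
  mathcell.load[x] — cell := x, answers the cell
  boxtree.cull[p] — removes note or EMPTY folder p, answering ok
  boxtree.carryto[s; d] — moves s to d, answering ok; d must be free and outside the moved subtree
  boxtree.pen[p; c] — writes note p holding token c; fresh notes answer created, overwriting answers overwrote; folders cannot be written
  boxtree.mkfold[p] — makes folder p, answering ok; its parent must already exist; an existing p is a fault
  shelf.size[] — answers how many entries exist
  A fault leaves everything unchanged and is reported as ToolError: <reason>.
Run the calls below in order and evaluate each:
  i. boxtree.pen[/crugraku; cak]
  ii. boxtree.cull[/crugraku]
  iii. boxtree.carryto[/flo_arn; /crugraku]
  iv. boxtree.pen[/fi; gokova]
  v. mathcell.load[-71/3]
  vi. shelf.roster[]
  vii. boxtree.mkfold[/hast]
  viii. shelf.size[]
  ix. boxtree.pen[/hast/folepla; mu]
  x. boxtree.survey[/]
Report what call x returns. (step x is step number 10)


Answer: [crugraku, fi, hast/, pluke]

Derivation:
Calling pen with p=/crugraku, c=cak, and get created.
I invoke cull with p=/crugraku, — result: ok.
Calling carryto with s=/flo_arn, d=/crugraku, yielding ok.
I use pen with p=/fi, c=gokova, — result: created.
I invoke load with x=-71/3, which returns -71/3.
I use roster(): [slupo, slutre, vamuvip].
Calling mkfold with p=/hast, giving ok.
Using size(), → 3.
I run pen with p=/hast/folepla, c=mu, giving created.
I call survey with p=/, and get [crugraku, fi, hast/, pluke].


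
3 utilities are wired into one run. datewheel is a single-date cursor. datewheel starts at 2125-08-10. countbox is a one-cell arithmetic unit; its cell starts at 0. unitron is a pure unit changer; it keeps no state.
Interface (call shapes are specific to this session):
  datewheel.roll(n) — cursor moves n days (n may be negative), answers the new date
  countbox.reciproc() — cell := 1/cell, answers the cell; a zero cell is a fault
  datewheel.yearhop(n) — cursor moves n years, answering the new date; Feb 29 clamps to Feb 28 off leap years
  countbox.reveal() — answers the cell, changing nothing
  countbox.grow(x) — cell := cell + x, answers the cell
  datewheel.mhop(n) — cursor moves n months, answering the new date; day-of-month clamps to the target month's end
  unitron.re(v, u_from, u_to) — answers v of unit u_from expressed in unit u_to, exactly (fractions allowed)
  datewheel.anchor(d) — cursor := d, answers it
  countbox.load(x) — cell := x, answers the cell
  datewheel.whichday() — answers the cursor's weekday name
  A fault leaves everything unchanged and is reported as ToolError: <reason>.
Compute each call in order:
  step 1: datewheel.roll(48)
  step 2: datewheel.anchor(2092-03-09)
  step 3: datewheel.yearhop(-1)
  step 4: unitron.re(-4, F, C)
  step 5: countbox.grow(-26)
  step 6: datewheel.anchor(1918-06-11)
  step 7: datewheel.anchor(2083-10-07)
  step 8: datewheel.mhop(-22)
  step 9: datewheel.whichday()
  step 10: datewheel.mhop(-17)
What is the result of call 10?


·→ datewheel.roll(n→48)
·← 2125-09-27
·→ datewheel.anchor(d→2092-03-09)
·← 2092-03-09
·→ datewheel.yearhop(n→-1)
·← 2091-03-09
·→ unitron.re(v→-4, u_from→F, u_to→C)
·← -20
·→ countbox.grow(x→-26)
·← -26
·→ datewheel.anchor(d→1918-06-11)
·← 1918-06-11
·→ datewheel.anchor(d→2083-10-07)
·← 2083-10-07
·→ datewheel.mhop(n→-22)
·← 2081-12-07
·→ datewheel.whichday()
·← Sunday
·→ datewheel.mhop(n→-17)
·← 2080-07-07

Answer: 2080-07-07


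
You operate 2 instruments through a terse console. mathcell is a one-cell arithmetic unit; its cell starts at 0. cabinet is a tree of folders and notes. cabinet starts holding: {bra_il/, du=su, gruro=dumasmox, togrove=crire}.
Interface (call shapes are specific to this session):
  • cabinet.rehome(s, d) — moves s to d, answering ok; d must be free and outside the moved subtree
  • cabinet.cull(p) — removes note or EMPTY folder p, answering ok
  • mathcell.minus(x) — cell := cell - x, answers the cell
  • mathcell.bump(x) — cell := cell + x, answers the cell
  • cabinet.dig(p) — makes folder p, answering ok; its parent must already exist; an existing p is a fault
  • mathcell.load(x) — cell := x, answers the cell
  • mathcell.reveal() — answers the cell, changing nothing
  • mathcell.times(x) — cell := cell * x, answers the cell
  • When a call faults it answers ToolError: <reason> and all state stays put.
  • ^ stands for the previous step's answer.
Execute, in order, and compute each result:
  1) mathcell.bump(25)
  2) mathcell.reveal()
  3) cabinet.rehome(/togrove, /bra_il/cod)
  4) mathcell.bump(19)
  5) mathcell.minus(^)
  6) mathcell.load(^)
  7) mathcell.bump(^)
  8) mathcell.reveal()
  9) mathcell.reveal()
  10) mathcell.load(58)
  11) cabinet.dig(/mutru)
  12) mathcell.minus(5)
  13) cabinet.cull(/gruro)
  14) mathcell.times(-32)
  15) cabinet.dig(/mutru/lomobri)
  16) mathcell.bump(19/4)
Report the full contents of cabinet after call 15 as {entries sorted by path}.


Answer: {bra_il/, bra_il/cod=crire, du=su, mutru/, mutru/lomobri/}

Derivation:
[in] mathcell.bump x→25
:: 25
[in] mathcell.reveal
:: 25
[in] cabinet.rehome s→/togrove d→/bra_il/cod
:: ok
[in] mathcell.bump x→19
:: 44
[in] mathcell.minus x→^
:: 0
[in] mathcell.load x→^
:: 0
[in] mathcell.bump x→^
:: 0
[in] mathcell.reveal
:: 0
[in] mathcell.reveal
:: 0
[in] mathcell.load x→58
:: 58
[in] cabinet.dig p→/mutru
:: ok
[in] mathcell.minus x→5
:: 53
[in] cabinet.cull p→/gruro
:: ok
[in] mathcell.times x→-32
:: -1696
[in] cabinet.dig p→/mutru/lomobri
:: ok
[in] mathcell.bump x→19/4
:: -6765/4


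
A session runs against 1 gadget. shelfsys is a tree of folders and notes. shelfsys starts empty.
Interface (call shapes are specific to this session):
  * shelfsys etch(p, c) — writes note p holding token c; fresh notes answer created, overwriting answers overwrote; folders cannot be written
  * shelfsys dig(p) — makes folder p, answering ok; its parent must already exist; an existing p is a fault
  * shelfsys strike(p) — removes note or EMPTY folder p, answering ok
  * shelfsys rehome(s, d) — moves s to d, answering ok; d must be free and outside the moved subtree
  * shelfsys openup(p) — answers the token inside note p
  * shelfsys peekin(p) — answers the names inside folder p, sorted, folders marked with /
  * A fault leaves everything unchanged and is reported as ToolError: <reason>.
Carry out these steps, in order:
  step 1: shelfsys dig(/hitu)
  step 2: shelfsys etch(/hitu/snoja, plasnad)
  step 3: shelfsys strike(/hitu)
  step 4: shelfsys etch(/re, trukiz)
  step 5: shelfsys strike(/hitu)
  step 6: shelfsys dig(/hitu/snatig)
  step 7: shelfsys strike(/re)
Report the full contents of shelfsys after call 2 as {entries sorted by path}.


Answer: {hitu/, hitu/snoja=plasnad}

Derivation:
% shelfsys dig /hitu
= ok
% shelfsys etch /hitu/snoja plasnad
= created
% shelfsys strike /hitu
= ToolError: not empty
% shelfsys etch /re trukiz
= created
% shelfsys strike /hitu
= ToolError: not empty
% shelfsys dig /hitu/snatig
= ok
% shelfsys strike /re
= ok


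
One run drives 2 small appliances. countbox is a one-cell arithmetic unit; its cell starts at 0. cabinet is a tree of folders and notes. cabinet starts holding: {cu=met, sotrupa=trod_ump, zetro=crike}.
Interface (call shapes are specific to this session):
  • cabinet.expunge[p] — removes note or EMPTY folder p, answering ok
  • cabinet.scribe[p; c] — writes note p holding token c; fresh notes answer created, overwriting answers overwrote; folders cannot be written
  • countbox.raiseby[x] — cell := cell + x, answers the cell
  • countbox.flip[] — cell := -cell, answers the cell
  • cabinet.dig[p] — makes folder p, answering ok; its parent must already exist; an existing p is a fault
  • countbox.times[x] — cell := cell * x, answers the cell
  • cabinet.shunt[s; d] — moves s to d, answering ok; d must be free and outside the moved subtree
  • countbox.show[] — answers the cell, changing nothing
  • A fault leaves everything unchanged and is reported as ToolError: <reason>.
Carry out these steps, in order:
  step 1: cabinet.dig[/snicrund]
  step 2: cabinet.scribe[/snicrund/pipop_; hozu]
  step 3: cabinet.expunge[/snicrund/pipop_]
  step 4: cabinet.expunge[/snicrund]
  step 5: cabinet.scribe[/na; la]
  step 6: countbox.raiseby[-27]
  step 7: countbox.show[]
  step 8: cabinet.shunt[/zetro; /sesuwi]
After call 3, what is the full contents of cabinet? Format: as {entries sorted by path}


Answer: {cu=met, snicrund/, sotrupa=trod_ump, zetro=crike}

Derivation:
·→ cabinet.dig(p='/snicrund')
·← ok
·→ cabinet.scribe(p='/snicrund/pipop_', c='hozu')
·← created
·→ cabinet.expunge(p='/snicrund/pipop_')
·← ok
·→ cabinet.expunge(p='/snicrund')
·← ok
·→ cabinet.scribe(p='/na', c='la')
·← created
·→ countbox.raiseby(x='-27')
·← -27
·→ countbox.show()
·← -27
·→ cabinet.shunt(s='/zetro', d='/sesuwi')
·← ok


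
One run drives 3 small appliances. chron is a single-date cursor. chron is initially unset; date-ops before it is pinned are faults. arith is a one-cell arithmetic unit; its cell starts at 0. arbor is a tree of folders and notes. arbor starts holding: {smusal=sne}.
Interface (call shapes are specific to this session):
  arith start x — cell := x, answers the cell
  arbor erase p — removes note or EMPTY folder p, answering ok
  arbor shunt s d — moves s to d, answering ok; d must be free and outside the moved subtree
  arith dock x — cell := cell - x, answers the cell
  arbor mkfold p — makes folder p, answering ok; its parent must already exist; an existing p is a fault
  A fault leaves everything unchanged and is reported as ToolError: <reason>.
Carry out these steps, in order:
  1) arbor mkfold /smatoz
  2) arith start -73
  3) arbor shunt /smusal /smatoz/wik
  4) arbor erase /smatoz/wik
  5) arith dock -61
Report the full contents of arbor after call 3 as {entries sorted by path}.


-- arbor mkfold(p→/smatoz) == ok
-- arith start(x→-73) == -73
-- arbor shunt(s→/smusal, d→/smatoz/wik) == ok
-- arbor erase(p→/smatoz/wik) == ok
-- arith dock(x→-61) == -12

Answer: {smatoz/, smatoz/wik=sne}


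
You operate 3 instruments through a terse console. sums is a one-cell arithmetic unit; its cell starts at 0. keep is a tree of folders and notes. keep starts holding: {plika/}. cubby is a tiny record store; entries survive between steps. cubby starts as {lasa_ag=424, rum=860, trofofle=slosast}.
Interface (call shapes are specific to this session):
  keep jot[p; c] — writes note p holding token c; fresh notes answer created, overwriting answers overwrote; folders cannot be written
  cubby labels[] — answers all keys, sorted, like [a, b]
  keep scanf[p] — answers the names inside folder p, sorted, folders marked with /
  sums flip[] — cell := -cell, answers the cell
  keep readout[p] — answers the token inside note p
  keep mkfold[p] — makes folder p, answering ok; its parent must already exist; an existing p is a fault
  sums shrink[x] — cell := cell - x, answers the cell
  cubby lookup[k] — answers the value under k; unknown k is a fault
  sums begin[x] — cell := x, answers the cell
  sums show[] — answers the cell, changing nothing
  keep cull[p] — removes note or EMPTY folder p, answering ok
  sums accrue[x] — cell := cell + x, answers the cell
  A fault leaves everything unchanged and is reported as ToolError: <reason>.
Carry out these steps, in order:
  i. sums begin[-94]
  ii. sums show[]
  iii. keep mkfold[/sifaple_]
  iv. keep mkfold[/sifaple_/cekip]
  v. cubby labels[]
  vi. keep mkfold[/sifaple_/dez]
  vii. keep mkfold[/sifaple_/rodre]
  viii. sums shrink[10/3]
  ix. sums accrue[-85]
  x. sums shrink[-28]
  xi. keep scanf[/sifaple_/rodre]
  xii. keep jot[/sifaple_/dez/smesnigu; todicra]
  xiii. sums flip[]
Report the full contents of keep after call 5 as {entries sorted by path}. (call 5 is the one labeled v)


Answer: {plika/, sifaple_/, sifaple_/cekip/}

Derivation:
! sums begin(x: -94) : -94
! sums show() : -94
! keep mkfold(p: /sifaple_) : ok
! keep mkfold(p: /sifaple_/cekip) : ok
! cubby labels() : [lasa_ag, rum, trofofle]
! keep mkfold(p: /sifaple_/dez) : ok
! keep mkfold(p: /sifaple_/rodre) : ok
! sums shrink(x: 10/3) : -292/3
! sums accrue(x: -85) : -547/3
! sums shrink(x: -28) : -463/3
! keep scanf(p: /sifaple_/rodre) : []
! keep jot(p: /sifaple_/dez/smesnigu, c: todicra) : created
! sums flip() : 463/3


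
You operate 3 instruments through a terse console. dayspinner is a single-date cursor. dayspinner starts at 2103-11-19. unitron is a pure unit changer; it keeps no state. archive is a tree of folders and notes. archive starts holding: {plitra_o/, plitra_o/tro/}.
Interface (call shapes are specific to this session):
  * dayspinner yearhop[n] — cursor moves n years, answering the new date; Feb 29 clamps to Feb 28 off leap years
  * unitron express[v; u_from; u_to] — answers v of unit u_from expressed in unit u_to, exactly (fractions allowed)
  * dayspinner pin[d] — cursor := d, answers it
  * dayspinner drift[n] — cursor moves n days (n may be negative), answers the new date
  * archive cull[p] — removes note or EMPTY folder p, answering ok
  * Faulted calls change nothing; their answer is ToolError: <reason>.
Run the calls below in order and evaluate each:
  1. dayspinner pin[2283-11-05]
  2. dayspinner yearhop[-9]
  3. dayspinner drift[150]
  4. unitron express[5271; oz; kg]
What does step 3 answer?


Answer: 2275-04-04

Derivation:
Act: dayspinner pin[d: 2283-11-05]
Obs: 2283-11-05
Act: dayspinner yearhop[n: -9]
Obs: 2274-11-05
Act: dayspinner drift[n: 150]
Obs: 2275-04-04
Act: unitron express[v: 5271; u_from: oz; u_to: kg]
Obs: 239088538227/1600000000


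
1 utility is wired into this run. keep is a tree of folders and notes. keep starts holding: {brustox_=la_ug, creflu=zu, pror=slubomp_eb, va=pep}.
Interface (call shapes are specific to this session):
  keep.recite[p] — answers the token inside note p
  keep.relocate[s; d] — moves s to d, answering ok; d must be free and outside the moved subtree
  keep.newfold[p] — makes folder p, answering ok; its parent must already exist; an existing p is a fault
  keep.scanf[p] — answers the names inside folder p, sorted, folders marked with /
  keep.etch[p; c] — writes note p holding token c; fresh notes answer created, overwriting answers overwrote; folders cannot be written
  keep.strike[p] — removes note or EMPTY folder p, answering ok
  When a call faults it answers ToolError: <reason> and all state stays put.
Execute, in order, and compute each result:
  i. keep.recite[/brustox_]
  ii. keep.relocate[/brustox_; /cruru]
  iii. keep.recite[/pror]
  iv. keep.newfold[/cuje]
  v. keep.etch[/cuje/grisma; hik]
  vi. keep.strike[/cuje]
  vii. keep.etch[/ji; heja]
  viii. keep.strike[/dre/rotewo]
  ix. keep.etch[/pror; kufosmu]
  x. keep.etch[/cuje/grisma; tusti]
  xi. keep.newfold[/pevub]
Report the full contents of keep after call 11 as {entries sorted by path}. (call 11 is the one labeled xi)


Answer: {creflu=zu, cruru=la_ug, cuje/, cuje/grisma=tusti, ji=heja, pevub/, pror=kufosmu, va=pep}

Derivation:
Do: keep.recite[p: /brustox_]
See: la_ug
Do: keep.relocate[s: /brustox_; d: /cruru]
See: ok
Do: keep.recite[p: /pror]
See: slubomp_eb
Do: keep.newfold[p: /cuje]
See: ok
Do: keep.etch[p: /cuje/grisma; c: hik]
See: created
Do: keep.strike[p: /cuje]
See: ToolError: not empty
Do: keep.etch[p: /ji; c: heja]
See: created
Do: keep.strike[p: /dre/rotewo]
See: ToolError: not found
Do: keep.etch[p: /pror; c: kufosmu]
See: overwrote
Do: keep.etch[p: /cuje/grisma; c: tusti]
See: overwrote
Do: keep.newfold[p: /pevub]
See: ok
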